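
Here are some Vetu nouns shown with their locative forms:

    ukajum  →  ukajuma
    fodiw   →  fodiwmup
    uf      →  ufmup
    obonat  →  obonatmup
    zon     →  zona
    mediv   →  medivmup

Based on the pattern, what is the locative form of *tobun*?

Looking at the final consonant of each stem: -a when the stem ends in a nasal (*ukajum*, *zon*); -mup when the stem ends in a non-nasal consonant (*fodiw*, *uf*, *obonat*, *mediv*).
The final consonant of *tobun* is /n/, which is a nasal, so the suffix is -a, giving *tobuna*.

tobuna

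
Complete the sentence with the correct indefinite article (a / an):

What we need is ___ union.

The indefinite article is chosen by the initial *sound* of the following word, not its spelling.
*union* begins with the sound /juː/ (u pronounced /juː/) — a consonant sound.
So the article is *a*: What we need is a union.

a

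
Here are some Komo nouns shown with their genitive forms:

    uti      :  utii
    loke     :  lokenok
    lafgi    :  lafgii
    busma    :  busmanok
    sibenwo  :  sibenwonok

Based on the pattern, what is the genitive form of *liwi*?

The alternation tracks the last vowel of the stem — -i when the last vowel of the stem is a high vowel (*uti*, *lafgi*); -nok when the last vowel of the stem is a non-high vowel (*loke*, *busma*, *sibenwo*).
*liwi*: last vowel = /i/, a high vowel → -i → *liwii*.

liwii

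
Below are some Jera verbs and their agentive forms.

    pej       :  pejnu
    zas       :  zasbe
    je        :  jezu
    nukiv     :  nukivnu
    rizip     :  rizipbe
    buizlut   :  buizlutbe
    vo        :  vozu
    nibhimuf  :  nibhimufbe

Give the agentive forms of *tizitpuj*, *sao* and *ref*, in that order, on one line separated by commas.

tizitpujnu, saozu, refbe

The alternation tracks the final sound of the stem — -be when the stem ends in a voiceless consonant (*zas*, *rizip*, *buizlut*, *nibhimuf*); -nu when the stem ends in a voiced consonant (*pej*, *nukiv*); -zu when the stem ends in a vowel (*je*, *vo*).
*tizitpuj* — final sound /j/ (a voiced consonant) → -nu → *tizitpujnu*.
The final sound of *sao* is /o/, which is a vowel, so the suffix is -zu, giving *saozu*.
*ref*: final sound = /f/, a voiceless consonant → -be → *refbe*.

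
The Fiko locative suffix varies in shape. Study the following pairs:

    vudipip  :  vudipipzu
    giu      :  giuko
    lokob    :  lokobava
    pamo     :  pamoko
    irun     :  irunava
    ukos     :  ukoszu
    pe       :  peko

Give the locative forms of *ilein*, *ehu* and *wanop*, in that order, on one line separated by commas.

ileinava, ehuko, wanopzu

The alternation tracks the final sound of the stem — -zu when the stem ends in a voiceless consonant (*vudipip*, *ukos*); -ava when the stem ends in a voiced consonant (*lokob*, *irun*); -ko when the stem ends in a vowel (*giu*, *pamo*, *pe*).
*ilein* — final sound /n/ (a voiced consonant) → -ava → *ileinava*.
Since the final sound of *ehu* is /u/ (a vowel), it takes -ko, giving *ehuko*.
Since the final sound of *wanop* is /p/ (a voiceless consonant), it takes -zu, giving *wanopzu*.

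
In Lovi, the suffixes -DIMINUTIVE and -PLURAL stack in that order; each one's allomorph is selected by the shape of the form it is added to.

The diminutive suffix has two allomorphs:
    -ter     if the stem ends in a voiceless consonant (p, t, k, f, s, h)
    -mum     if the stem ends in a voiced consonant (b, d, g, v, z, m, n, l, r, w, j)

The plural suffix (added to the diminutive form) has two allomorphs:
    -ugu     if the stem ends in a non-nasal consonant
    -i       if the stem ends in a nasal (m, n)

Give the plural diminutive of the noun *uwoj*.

uwojmumi

The final consonant of *uwoj* is /j/, which is voiced, so the diminutive suffix is -mum, giving *uwojmum*.
The final consonant of the diminutive form *uwojmum* is /m/, which is a nasal, so the plural suffix is -i, giving *uwojmumi*.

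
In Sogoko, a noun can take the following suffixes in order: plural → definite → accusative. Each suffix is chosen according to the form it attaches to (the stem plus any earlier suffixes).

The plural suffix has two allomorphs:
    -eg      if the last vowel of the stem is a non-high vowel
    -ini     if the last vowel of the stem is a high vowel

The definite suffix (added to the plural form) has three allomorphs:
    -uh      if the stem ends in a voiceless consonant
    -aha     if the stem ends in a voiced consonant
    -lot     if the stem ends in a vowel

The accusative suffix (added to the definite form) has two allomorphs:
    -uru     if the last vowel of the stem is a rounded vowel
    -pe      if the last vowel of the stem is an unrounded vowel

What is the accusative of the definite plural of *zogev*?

The last vowel of *zogev* is /e/, which is a non-high vowel, so the plural suffix is -eg, giving *zogeveg*.
Since the final sound of the plural form *zogeveg* is /g/ (a voiced consonant), it takes -aha, giving *zogevegaha*.
The definite form *zogevegaha* — last vowel /a/ (an unrounded vowel) → -pe → *zogevegahape*.

zogevegahape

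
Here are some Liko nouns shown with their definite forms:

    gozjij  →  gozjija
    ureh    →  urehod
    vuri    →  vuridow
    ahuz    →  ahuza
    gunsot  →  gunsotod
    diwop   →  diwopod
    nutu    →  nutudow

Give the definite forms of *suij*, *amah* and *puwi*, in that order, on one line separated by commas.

suija, amahod, puwidow

The alternation tracks the final sound of the stem — -od when the stem ends in a voiceless consonant (*ureh*, *gunsot*, *diwop*); -a when the stem ends in a voiced consonant (*gozjij*, *ahuz*); -dow when the stem ends in a vowel (*vuri*, *nutu*).
*suij* — final sound /j/ (a voiced consonant) → -a → *suija*.
*amah*: final sound = /h/, a voiceless consonant → -od → *amahod*.
*puwi* — final sound /i/ (a vowel) → -dow → *puwidow*.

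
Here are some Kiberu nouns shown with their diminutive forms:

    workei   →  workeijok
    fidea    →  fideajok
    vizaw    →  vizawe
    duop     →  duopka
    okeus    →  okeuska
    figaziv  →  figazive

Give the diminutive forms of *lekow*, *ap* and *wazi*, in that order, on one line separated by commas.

The suffix is conditioned by the final sound: -ka when the stem ends in a voiceless consonant (*duop*, *okeus*); -e when the stem ends in a voiced consonant (*vizaw*, *figaziv*); -jok when the stem ends in a vowel (*workei*, *fidea*).
The final sound of *lekow* is /w/, which is a voiced consonant, so the suffix is -e, giving *lekowe*.
*ap*: final sound = /p/, a voiceless consonant → -ka → *apka*.
*wazi* — final sound /i/ (a vowel) → -jok → *wazijok*.

lekowe, apka, wazijok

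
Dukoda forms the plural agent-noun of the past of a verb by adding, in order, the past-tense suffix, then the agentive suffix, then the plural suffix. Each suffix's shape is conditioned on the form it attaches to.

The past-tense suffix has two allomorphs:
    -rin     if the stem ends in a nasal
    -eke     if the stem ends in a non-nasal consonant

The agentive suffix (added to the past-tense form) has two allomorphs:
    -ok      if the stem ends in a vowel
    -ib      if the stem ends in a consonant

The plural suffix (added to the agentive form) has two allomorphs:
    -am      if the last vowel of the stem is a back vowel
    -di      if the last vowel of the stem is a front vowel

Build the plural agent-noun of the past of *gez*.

The final consonant of *gez* is /z/, which is non-nasal, so the past-tense suffix is -eke, giving *gezeke*.
Since the final sound of the past-tense form *gezeke* is /e/ (a vowel), it takes -ok, giving *gezekeok*.
The last vowel of the agentive form *gezekeok* is /o/, which is a back vowel, so the plural suffix is -am, giving *gezekeokam*.

gezekeokam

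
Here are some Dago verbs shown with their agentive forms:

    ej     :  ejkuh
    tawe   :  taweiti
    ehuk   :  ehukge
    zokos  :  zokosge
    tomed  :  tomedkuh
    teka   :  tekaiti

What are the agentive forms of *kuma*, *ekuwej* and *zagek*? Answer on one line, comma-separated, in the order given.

kumaiti, ekuwejkuh, zagekge

The pattern is voicing of the final sound: -ge when the stem ends in a voiceless consonant (*ehuk*, *zokos*); -kuh when the stem ends in a voiced consonant (*ej*, *tomed*); -iti when the stem ends in a vowel (*tawe*, *teka*).
*kuma* — final sound /a/ (a vowel) → -iti → *kumaiti*.
*ekuwej*: final sound = /j/, a voiced consonant → -kuh → *ekuwejkuh*.
*zagek*: final sound = /k/, a voiceless consonant → -ge → *zagekge*.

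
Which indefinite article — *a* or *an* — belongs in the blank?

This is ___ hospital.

The indefinite article is chosen by the initial *sound* of the following word, not its spelling.
*hospital* begins with the sound /h/ (h is pronounced) — a consonant sound.
So the article is *a*: This is a hospital.

a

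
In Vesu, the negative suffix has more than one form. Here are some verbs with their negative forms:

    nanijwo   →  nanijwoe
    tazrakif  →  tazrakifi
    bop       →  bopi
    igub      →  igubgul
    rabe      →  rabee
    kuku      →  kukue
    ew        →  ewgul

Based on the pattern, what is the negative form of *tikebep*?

The pattern is voicing of the final sound: -i when the stem ends in a voiceless consonant (*tazrakif*, *bop*); -gul when the stem ends in a voiced consonant (*igub*, *ew*); -e when the stem ends in a vowel (*nanijwo*, *rabe*, *kuku*).
*tikebep*: final sound = /p/, a voiceless consonant → -i → *tikebepi*.

tikebepi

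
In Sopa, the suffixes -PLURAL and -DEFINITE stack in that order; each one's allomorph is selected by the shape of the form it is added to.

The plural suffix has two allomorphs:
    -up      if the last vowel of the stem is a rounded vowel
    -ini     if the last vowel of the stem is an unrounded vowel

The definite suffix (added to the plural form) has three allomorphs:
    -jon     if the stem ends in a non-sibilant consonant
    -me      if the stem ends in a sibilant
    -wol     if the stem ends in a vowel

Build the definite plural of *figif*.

*figif* — last vowel /i/ (an unrounded vowel) → -ini → *figifini*.
Since the final sound of the plural form *figifini* is /i/ (a vowel), it takes -wol, giving *figifiniwol*.

figifiniwol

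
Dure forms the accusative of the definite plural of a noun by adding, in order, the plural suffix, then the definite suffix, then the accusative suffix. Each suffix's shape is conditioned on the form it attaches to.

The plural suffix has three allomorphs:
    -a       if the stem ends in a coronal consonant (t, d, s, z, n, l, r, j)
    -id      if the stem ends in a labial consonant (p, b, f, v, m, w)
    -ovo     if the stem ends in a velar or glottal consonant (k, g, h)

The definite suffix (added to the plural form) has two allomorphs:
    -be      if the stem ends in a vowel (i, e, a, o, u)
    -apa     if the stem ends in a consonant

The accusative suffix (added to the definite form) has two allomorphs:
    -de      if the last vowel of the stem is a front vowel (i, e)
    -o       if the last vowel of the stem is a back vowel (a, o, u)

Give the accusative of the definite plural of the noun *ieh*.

iehovobede

Since the final consonant of *ieh* is /h/ (velar/glottal), it takes -ovo, giving *iehovo*.
The final sound of the plural form *iehovo* is /o/, which is a vowel, so the definite suffix is -be, giving *iehovobe*.
The definite form *iehovobe* — last vowel /e/ (a front vowel) → -de → *iehovobede*.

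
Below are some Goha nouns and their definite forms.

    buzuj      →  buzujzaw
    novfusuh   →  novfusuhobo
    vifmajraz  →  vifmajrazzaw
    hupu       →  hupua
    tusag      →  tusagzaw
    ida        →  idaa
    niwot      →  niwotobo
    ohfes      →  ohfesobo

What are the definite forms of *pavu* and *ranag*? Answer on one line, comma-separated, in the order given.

Looking at the final sound of each stem: -obo when the stem ends in a voiceless consonant (*novfusuh*, *niwot*, *ohfes*); -zaw when the stem ends in a voiced consonant (*buzuj*, *vifmajraz*, *tusag*); -a when the stem ends in a vowel (*hupu*, *ida*).
*pavu*: final sound = /u/, a vowel → -a → *pavua*.
*ranag* — final sound /g/ (a voiced consonant) → -zaw → *ranagzaw*.

pavua, ranagzaw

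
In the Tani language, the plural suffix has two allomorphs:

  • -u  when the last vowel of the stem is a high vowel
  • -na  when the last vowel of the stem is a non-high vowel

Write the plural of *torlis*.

*torlis*: last vowel = /i/, a high vowel → -u → *torlisu*.

torlisu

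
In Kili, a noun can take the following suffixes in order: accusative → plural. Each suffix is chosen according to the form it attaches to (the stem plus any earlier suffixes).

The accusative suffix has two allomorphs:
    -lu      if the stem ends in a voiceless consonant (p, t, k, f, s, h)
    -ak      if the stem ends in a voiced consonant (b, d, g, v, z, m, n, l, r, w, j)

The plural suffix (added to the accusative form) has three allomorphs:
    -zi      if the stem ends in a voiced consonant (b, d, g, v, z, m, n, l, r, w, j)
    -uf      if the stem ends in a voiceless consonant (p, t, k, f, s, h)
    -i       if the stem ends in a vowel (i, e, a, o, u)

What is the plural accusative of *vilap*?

*vilap*: final consonant = /p/, voiceless → -lu → *vilaplu*.
Since the final sound of the accusative form *vilaplu* is /u/ (a vowel), it takes -i, giving *vilaplui*.

vilaplui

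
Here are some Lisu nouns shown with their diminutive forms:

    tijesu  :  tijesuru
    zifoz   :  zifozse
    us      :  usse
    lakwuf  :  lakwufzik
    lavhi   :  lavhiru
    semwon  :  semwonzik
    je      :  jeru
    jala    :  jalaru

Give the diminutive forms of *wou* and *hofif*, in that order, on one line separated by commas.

The pattern is sibilance of the final sound: -se when the stem ends in a sibilant (*zifoz*, *us*); -zik when the stem ends in a non-sibilant consonant (*lakwuf*, *semwon*); -ru when the stem ends in a vowel (*tijesu*, *lavhi*, *je*, *jala*).
The final sound of *wou* is /u/, which is a vowel, so the suffix is -ru, giving *wouru*.
*hofif*: final sound = /f/, a non-sibilant consonant → -zik → *hofifzik*.

wouru, hofifzik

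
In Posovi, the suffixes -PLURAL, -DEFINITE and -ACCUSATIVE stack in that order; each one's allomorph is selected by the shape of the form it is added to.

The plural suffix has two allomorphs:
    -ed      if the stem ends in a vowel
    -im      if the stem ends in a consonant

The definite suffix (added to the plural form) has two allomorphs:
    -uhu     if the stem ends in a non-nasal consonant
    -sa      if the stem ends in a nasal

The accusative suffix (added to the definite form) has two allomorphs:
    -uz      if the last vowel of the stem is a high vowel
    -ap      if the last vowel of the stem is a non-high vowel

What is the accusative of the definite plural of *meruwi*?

The final sound of *meruwi* is /i/, which is a vowel, so the plural suffix is -ed, giving *meruwied*.
The plural form *meruwied* — final consonant /d/ (non-nasal) → -uhu → *meruwieduhu*.
Since the last vowel of the definite form *meruwieduhu* is /u/ (a high vowel), it takes -uz, giving *meruwieduhuuz*.

meruwieduhuuz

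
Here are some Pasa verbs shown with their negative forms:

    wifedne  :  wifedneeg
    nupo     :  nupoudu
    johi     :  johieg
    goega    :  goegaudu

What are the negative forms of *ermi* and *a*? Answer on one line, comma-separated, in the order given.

ermieg, audu

The pattern is front/back vowel harmony: -eg when the last vowel of the stem is a front vowel (*wifedne*, *johi*); -udu when the last vowel of the stem is a back vowel (*nupo*, *goega*).
The last vowel of *ermi* is /i/, which is a front vowel, so the suffix is -eg, giving *ermieg*.
The last vowel of *a* is /a/, which is a back vowel, so the suffix is -udu, giving *audu*.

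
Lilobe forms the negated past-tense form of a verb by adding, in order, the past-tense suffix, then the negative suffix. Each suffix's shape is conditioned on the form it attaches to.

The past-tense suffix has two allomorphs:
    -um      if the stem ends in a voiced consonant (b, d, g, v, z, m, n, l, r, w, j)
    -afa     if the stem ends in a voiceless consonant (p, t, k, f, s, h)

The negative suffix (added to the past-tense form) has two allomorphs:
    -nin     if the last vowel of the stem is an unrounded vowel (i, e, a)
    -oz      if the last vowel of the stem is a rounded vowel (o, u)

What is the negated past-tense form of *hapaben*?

*hapaben*: final consonant = /n/, voiced → -um → *hapabenum*.
The past-tense form *hapabenum*: last vowel = /u/, a rounded vowel → -oz → *hapabenumoz*.

hapabenumoz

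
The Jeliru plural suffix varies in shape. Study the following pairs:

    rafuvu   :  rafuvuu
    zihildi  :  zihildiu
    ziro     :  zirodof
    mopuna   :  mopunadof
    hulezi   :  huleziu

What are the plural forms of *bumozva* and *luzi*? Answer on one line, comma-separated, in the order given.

Looking at the last vowel of each stem: -u when the last vowel of the stem is a high vowel (*rafuvu*, *zihildi*, *hulezi*); -dof when the last vowel of the stem is a non-high vowel (*ziro*, *mopuna*).
*bumozva* — last vowel /a/ (a non-high vowel) → -dof → *bumozvadof*.
*luzi*: last vowel = /i/, a high vowel → -u → *luziu*.

bumozvadof, luziu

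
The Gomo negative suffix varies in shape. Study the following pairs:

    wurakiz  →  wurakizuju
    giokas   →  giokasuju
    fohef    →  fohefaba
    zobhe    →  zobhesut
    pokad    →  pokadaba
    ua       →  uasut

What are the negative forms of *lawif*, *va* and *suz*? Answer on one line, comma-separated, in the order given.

The alternation tracks the final sound of the stem — -uju when the stem ends in a sibilant (*wurakiz*, *giokas*); -aba when the stem ends in a non-sibilant consonant (*fohef*, *pokad*); -sut when the stem ends in a vowel (*zobhe*, *ua*).
*lawif* — final sound /f/ (a non-sibilant consonant) → -aba → *lawifaba*.
*va* — final sound /a/ (a vowel) → -sut → *vasut*.
*suz*: final sound = /z/, a sibilant → -uju → *suzuju*.

lawifaba, vasut, suzuju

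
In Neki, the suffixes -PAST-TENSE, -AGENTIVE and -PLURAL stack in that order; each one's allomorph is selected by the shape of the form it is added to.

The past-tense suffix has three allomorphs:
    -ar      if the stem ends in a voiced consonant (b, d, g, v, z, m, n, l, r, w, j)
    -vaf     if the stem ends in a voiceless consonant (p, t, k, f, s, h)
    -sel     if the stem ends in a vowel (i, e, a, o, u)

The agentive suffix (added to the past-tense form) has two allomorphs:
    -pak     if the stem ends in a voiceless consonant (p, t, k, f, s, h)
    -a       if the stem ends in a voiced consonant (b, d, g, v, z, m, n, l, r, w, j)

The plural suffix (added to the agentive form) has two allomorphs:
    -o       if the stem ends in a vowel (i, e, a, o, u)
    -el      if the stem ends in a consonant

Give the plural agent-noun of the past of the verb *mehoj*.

*mehoj* — final sound /j/ (a voiced consonant) → -ar → *mehojar*.
The past-tense form *mehojar* — final consonant /r/ (voiced) → -a → *mehojara*.
The final sound of the agentive form *mehojara* is /a/, which is a vowel, so the plural suffix is -o, giving *mehojarao*.

mehojarao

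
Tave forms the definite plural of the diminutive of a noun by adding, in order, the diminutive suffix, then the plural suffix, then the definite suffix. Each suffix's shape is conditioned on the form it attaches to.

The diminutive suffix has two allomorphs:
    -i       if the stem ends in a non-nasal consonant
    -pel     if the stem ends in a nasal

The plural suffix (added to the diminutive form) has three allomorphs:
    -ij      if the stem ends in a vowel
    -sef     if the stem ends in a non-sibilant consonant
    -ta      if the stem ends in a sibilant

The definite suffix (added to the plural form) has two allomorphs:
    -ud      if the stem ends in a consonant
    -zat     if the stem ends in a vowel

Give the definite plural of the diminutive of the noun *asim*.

asimpelsefud

Since the final consonant of *asim* is /m/ (a nasal), it takes -pel, giving *asimpel*.
The diminutive form *asimpel*: final sound = /l/, a non-sibilant consonant → -sef → *asimpelsef*.
The final sound of the plural form *asimpelsef* is /f/, which is a consonant, so the definite suffix is -ud, giving *asimpelsefud*.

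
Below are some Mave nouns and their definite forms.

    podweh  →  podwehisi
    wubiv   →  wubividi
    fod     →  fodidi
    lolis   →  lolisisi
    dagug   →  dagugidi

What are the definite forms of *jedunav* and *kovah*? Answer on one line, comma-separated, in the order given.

The suffix is conditioned by the final consonant: -isi when the stem ends in a voiceless consonant (*podweh*, *lolis*); -idi when the stem ends in a voiced consonant (*wubiv*, *fod*, *dagug*).
*jedunav*: final consonant = /v/, voiced → -idi → *jedunavidi*.
*kovah* — final consonant /h/ (voiceless) → -isi → *kovahisi*.

jedunavidi, kovahisi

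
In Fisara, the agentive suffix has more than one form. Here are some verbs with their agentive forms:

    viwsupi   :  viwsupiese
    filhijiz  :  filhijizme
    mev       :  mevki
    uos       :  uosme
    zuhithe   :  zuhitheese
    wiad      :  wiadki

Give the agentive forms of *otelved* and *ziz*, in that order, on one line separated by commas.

otelvedki, zizme

The suffix is conditioned by the final sound: -me when the stem ends in a sibilant (*filhijiz*, *uos*); -ki when the stem ends in a non-sibilant consonant (*mev*, *wiad*); -ese when the stem ends in a vowel (*viwsupi*, *zuhithe*).
*otelved*: final sound = /d/, a non-sibilant consonant → -ki → *otelvedki*.
*ziz*: final sound = /z/, a sibilant → -me → *zizme*.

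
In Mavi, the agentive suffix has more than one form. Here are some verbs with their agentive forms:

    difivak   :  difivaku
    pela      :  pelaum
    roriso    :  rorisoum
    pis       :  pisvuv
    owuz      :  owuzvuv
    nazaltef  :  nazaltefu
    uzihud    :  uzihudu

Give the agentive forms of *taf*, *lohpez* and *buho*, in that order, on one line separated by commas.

The pattern is sibilance of the final sound: -vuv when the stem ends in a sibilant (*pis*, *owuz*); -u when the stem ends in a non-sibilant consonant (*difivak*, *nazaltef*, *uzihud*); -um when the stem ends in a vowel (*pela*, *roriso*).
Since the final sound of *taf* is /f/ (a non-sibilant consonant), it takes -u, giving *tafu*.
*lohpez* — final sound /z/ (a sibilant) → -vuv → *lohpezvuv*.
*buho*: final sound = /o/, a vowel → -um → *buhoum*.

tafu, lohpezvuv, buhoum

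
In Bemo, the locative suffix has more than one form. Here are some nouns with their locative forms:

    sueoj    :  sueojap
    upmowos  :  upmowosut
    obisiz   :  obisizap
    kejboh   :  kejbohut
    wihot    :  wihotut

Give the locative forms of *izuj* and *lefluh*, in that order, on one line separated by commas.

The suffix is conditioned by the final consonant: -ut when the stem ends in a voiceless consonant (*upmowos*, *kejboh*, *wihot*); -ap when the stem ends in a voiced consonant (*sueoj*, *obisiz*).
Since the final consonant of *izuj* is /j/ (voiced), it takes -ap, giving *izujap*.
*lefluh* — final consonant /h/ (voiceless) → -ut → *lefluhut*.

izujap, lefluhut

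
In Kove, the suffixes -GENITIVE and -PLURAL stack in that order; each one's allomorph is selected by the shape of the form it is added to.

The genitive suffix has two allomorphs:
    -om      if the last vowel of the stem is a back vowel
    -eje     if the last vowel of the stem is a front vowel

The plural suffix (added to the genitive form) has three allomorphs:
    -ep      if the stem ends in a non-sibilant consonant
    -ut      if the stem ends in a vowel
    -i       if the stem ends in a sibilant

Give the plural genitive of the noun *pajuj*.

*pajuj*: last vowel = /u/, a back vowel → -om → *pajujom*.
The final sound of the genitive form *pajujom* is /m/, which is a non-sibilant consonant, so the plural suffix is -ep, giving *pajujomep*.

pajujomep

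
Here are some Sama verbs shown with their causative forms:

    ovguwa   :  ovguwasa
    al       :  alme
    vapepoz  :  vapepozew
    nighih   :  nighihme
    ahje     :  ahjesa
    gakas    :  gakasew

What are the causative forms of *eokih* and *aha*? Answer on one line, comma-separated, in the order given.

The pattern is sibilance of the final sound: -ew when the stem ends in a sibilant (*vapepoz*, *gakas*); -me when the stem ends in a non-sibilant consonant (*al*, *nighih*); -sa when the stem ends in a vowel (*ovguwa*, *ahje*).
*eokih*: final sound = /h/, a non-sibilant consonant → -me → *eokihme*.
Since the final sound of *aha* is /a/ (a vowel), it takes -sa, giving *ahasa*.

eokihme, ahasa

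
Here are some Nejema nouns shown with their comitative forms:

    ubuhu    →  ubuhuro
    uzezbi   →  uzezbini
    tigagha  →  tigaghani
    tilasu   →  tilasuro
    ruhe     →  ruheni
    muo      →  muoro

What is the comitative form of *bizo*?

bizoro

The alternation tracks the last vowel of the stem — -ro when the last vowel of the stem is a rounded vowel (*ubuhu*, *tilasu*, *muo*); -ni when the last vowel of the stem is an unrounded vowel (*uzezbi*, *tigagha*, *ruhe*).
Since the last vowel of *bizo* is /o/ (a rounded vowel), it takes -ro, giving *bizoro*.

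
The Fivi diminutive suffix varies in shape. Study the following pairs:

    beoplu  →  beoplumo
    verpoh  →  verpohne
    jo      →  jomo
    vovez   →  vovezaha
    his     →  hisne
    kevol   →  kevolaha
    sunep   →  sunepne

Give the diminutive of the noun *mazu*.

mazumo

The suffix is conditioned by the final sound: -ne when the stem ends in a voiceless consonant (*verpoh*, *his*, *sunep*); -aha when the stem ends in a voiced consonant (*vovez*, *kevol*); -mo when the stem ends in a vowel (*beoplu*, *jo*).
*mazu*: final sound = /u/, a vowel → -mo → *mazumo*.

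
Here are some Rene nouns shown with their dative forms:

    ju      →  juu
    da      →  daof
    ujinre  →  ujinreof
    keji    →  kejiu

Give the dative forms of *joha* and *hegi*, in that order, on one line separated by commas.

The alternation tracks the last vowel of the stem — -u when the last vowel of the stem is a high vowel (*ju*, *keji*); -of when the last vowel of the stem is a non-high vowel (*da*, *ujinre*).
*joha* — last vowel /a/ (a non-high vowel) → -of → *johaof*.
*hegi*: last vowel = /i/, a high vowel → -u → *hegiu*.

johaof, hegiu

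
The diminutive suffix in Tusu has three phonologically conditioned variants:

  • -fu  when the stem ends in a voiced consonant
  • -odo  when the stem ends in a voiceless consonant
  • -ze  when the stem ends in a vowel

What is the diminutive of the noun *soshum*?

*soshum*: final sound = /m/, a voiced consonant → -fu → *soshumfu*.

soshumfu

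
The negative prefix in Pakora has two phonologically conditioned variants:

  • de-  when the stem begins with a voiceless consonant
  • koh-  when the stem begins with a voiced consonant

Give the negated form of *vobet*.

*vobet* — first consonant /v/ (voiced) → koh- → *kohvobet*.

kohvobet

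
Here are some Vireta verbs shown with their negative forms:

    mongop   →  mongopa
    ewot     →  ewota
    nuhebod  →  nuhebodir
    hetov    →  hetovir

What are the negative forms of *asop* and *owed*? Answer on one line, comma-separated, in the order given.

The alternation tracks the final consonant of the stem — -a when the stem ends in a voiceless consonant (*mongop*, *ewot*); -ir when the stem ends in a voiced consonant (*nuhebod*, *hetov*).
*asop* — final consonant /p/ (voiceless) → -a → *asopa*.
*owed*: final consonant = /d/, voiced → -ir → *owedir*.

asopa, owedir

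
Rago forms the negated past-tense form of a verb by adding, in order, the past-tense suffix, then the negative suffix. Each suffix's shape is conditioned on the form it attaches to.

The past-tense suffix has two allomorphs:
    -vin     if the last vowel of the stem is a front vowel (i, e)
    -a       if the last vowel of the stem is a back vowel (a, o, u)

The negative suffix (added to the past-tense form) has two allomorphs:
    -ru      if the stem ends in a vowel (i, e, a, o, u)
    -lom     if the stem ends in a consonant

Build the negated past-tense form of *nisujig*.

The last vowel of *nisujig* is /i/, which is a front vowel, so the past-tense suffix is -vin, giving *nisujigvin*.
The final sound of the past-tense form *nisujigvin* is /n/, which is a consonant, so the negative suffix is -lom, giving *nisujigvinlom*.

nisujigvinlom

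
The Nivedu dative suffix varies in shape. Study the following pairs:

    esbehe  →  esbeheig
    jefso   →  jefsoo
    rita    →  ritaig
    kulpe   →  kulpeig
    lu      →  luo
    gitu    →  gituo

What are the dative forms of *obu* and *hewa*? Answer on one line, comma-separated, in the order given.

The pattern is rounding harmony: -o when the last vowel of the stem is a rounded vowel (*jefso*, *lu*, *gitu*); -ig when the last vowel of the stem is an unrounded vowel (*esbehe*, *rita*, *kulpe*).
Since the last vowel of *obu* is /u/ (a rounded vowel), it takes -o, giving *obuo*.
*hewa*: last vowel = /a/, an unrounded vowel → -ig → *hewaig*.

obuo, hewaig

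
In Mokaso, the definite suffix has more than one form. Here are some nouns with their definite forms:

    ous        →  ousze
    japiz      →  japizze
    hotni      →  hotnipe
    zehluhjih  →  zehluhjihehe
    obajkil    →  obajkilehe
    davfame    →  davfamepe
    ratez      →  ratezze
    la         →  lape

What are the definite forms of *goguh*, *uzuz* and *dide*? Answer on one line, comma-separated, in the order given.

The alternation tracks the final sound of the stem — -ze when the stem ends in a sibilant (*ous*, *japiz*, *ratez*); -ehe when the stem ends in a non-sibilant consonant (*zehluhjih*, *obajkil*); -pe when the stem ends in a vowel (*hotni*, *davfame*, *la*).
*goguh*: final sound = /h/, a non-sibilant consonant → -ehe → *goguhehe*.
Since the final sound of *uzuz* is /z/ (a sibilant), it takes -ze, giving *uzuzze*.
*dide* — final sound /e/ (a vowel) → -pe → *didepe*.

goguhehe, uzuzze, didepe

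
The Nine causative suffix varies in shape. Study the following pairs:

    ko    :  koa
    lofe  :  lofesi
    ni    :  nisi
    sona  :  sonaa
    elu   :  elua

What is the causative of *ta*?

taa

The pattern is front/back vowel harmony: -si when the last vowel of the stem is a front vowel (*lofe*, *ni*); -a when the last vowel of the stem is a back vowel (*ko*, *sona*, *elu*).
Since the last vowel of *ta* is /a/ (a back vowel), it takes -a, giving *taa*.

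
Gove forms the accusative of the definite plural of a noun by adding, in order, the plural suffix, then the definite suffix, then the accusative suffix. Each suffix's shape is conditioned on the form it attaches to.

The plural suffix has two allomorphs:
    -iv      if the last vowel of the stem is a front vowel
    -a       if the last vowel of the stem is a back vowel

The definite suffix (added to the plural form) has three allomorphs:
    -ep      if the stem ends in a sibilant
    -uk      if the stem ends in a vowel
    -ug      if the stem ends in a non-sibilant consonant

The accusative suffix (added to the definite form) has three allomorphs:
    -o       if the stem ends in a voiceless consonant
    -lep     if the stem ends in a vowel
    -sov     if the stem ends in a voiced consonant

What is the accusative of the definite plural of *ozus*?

*ozus* — last vowel /u/ (a back vowel) → -a → *ozusa*.
The plural form *ozusa* — final sound /a/ (a vowel) → -uk → *ozusauk*.
The definite form *ozusauk*: final sound = /k/, a voiceless consonant → -o → *ozusauko*.

ozusauko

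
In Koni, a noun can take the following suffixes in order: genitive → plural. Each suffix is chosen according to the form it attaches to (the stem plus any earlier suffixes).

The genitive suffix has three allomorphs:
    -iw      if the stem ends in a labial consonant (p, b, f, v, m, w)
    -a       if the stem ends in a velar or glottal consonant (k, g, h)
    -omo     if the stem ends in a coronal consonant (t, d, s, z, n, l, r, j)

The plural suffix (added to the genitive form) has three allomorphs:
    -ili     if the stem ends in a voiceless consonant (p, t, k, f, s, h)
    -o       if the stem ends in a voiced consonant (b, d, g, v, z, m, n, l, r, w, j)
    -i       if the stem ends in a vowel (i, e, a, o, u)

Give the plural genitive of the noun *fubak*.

*fubak*: final consonant = /k/, velar/glottal → -a → *fubaka*.
Since the final sound of the genitive form *fubaka* is /a/ (a vowel), it takes -i, giving *fubakai*.

fubakai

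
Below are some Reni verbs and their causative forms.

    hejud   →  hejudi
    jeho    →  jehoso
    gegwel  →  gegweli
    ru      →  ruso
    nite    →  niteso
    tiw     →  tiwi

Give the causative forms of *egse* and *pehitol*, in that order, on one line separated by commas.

egseso, pehitoli

The alternation tracks the final sound of the stem — -i when the stem ends in a consonant (*hejud*, *gegwel*, *tiw*); -so when the stem ends in a vowel (*jeho*, *ru*, *nite*).
Since the final sound of *egse* is /e/ (a vowel), it takes -so, giving *egseso*.
Since the final sound of *pehitol* is /l/ (a consonant), it takes -i, giving *pehitoli*.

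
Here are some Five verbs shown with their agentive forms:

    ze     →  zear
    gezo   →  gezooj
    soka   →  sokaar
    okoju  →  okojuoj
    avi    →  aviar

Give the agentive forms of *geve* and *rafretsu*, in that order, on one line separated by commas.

The pattern is rounding harmony: -oj when the last vowel of the stem is a rounded vowel (*gezo*, *okoju*); -ar when the last vowel of the stem is an unrounded vowel (*ze*, *soka*, *avi*).
*geve* — last vowel /e/ (an unrounded vowel) → -ar → *gevear*.
*rafretsu* — last vowel /u/ (a rounded vowel) → -oj → *rafretsuoj*.

gevear, rafretsuoj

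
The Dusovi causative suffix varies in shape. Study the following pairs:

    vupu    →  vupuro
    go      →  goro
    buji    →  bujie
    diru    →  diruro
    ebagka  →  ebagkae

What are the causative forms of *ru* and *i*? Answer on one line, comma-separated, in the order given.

The pattern is rounding harmony: -ro when the last vowel of the stem is a rounded vowel (*vupu*, *go*, *diru*); -e when the last vowel of the stem is an unrounded vowel (*buji*, *ebagka*).
*ru*: last vowel = /u/, a rounded vowel → -ro → *ruro*.
The last vowel of *i* is /i/, which is an unrounded vowel, so the suffix is -e, giving *ie*.

ruro, ie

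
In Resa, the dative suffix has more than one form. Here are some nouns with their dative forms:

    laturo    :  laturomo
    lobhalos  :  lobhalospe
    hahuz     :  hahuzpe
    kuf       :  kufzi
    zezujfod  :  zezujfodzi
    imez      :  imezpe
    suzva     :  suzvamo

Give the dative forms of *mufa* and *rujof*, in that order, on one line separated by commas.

mufamo, rujofzi

The alternation tracks the final sound of the stem — -pe when the stem ends in a sibilant (*lobhalos*, *hahuz*, *imez*); -zi when the stem ends in a non-sibilant consonant (*kuf*, *zezujfod*); -mo when the stem ends in a vowel (*laturo*, *suzva*).
Since the final sound of *mufa* is /a/ (a vowel), it takes -mo, giving *mufamo*.
*rujof* — final sound /f/ (a non-sibilant consonant) → -zi → *rujofzi*.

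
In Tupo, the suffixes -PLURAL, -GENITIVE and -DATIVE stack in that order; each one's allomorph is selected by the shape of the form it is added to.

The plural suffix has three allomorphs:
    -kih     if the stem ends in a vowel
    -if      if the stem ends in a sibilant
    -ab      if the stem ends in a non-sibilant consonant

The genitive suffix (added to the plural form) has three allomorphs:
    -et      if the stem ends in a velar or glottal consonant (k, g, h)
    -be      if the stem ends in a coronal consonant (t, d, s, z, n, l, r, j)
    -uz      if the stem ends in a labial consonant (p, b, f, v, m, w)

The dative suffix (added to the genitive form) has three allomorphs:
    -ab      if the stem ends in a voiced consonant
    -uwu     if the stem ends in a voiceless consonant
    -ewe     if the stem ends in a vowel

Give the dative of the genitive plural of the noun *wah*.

*wah* — final sound /h/ (a non-sibilant consonant) → -ab → *wahab*.
The final consonant of the plural form *wahab* is /b/, which is labial, so the genitive suffix is -uz, giving *wahabuz*.
The genitive form *wahabuz*: final sound = /z/, a voiced consonant → -ab → *wahabuzab*.

wahabuzab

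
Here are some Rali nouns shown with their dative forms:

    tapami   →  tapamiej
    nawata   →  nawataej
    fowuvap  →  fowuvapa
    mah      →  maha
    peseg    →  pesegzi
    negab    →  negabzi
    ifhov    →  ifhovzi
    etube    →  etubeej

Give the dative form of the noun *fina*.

finaej

The alternation tracks the final sound of the stem — -a when the stem ends in a voiceless consonant (*fowuvap*, *mah*); -zi when the stem ends in a voiced consonant (*peseg*, *negab*, *ifhov*); -ej when the stem ends in a vowel (*tapami*, *nawata*, *etube*).
Since the final sound of *fina* is /a/ (a vowel), it takes -ej, giving *finaej*.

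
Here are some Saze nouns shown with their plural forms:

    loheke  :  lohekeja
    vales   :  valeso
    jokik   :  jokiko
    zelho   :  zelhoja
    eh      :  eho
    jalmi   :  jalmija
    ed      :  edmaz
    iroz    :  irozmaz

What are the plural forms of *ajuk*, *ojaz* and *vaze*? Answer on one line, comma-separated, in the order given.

ajuko, ojazmaz, vazeja

The pattern is voicing of the final sound: -o when the stem ends in a voiceless consonant (*vales*, *jokik*, *eh*); -maz when the stem ends in a voiced consonant (*ed*, *iroz*); -ja when the stem ends in a vowel (*loheke*, *zelho*, *jalmi*).
Since the final sound of *ajuk* is /k/ (a voiceless consonant), it takes -o, giving *ajuko*.
*ojaz* — final sound /z/ (a voiced consonant) → -maz → *ojazmaz*.
*vaze* — final sound /e/ (a vowel) → -ja → *vazeja*.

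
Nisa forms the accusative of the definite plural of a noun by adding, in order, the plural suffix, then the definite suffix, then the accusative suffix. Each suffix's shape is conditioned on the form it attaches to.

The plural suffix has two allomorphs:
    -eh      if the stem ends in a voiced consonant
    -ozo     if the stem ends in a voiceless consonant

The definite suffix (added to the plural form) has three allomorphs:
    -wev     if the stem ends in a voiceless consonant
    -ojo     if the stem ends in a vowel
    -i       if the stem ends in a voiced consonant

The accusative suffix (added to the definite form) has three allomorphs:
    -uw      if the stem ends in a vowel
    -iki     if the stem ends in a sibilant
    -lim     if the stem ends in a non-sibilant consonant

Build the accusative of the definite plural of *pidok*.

The final consonant of *pidok* is /k/, which is voiceless, so the plural suffix is -ozo, giving *pidokozo*.
Since the final sound of the plural form *pidokozo* is /o/ (a vowel), it takes -ojo, giving *pidokozoojo*.
The definite form *pidokozoojo*: final sound = /o/, a vowel → -uw → *pidokozoojouw*.

pidokozoojouw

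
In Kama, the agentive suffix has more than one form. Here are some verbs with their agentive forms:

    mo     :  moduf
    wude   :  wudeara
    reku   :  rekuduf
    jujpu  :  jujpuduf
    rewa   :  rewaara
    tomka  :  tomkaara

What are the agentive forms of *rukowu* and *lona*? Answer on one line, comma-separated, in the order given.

The pattern is rounding harmony: -duf when the last vowel of the stem is a rounded vowel (*mo*, *reku*, *jujpu*); -ara when the last vowel of the stem is an unrounded vowel (*wude*, *rewa*, *tomka*).
Since the last vowel of *rukowu* is /u/ (a rounded vowel), it takes -duf, giving *rukowuduf*.
*lona* — last vowel /a/ (an unrounded vowel) → -ara → *lonaara*.

rukowuduf, lonaara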